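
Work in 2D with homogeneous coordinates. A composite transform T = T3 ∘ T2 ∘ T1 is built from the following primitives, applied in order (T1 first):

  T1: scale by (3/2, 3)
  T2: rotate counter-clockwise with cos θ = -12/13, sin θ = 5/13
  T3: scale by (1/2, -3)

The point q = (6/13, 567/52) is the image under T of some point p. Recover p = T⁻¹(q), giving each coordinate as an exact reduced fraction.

p = (-3/2, 1)

T1 = [3/2 0 0; 0 3 0; 0 0 1]
T2·T1 = [-18/13 -15/13 0; 15/26 -36/13 0; 0 0 1]
T3·…·T1 = [-9/13 -15/26 0; -45/26 108/13 0; 0 0 1]
det M = -27/4; M⁻¹ = [-16/13 -10/117 0; -10/39 4/39 0; 0 0 1]
M⁻¹ · (6/13, 567/52)ᵀ = (-3/2, 1)ᵀ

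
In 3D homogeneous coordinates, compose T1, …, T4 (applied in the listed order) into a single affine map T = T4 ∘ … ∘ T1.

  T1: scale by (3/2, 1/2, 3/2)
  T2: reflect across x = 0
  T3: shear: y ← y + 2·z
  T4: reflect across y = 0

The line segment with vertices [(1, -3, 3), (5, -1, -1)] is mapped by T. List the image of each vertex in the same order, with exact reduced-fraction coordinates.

image vertices: (-3/2, -15/2, 9/2), (-15/2, 7/2, -3/2)

T1 scale by (3/2, 1/2, 3/2): (1, -3, 3) → (3/2, -3/2, 9/2); (5, -1, -1) → (15/2, -1/2, -3/2)
T2 reflect across x = 0: (3/2, -3/2, 9/2) → (-3/2, -3/2, 9/2); (15/2, -1/2, -3/2) → (-15/2, -1/2, -3/2)
T3 shear: y ← y + 2·z: (-3/2, -3/2, 9/2) → (-3/2, 15/2, 9/2); (-15/2, -1/2, -3/2) → (-15/2, -7/2, -3/2)
T4 reflect across y = 0: (-3/2, 15/2, 9/2) → (-3/2, -15/2, 9/2); (-15/2, -7/2, -3/2) → (-15/2, 7/2, -3/2)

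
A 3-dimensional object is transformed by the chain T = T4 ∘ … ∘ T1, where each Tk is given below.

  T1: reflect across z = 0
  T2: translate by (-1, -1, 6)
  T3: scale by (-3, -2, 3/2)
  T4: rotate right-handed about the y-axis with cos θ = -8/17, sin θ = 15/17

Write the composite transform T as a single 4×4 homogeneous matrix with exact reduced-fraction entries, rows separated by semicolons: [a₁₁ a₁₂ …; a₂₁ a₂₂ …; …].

T = [24/17 0 -45/34 111/17; 0 -2 0 2; 45/17 0 12/17 -117/17; 0 0 0 1]

T1 = [1 0 0 0; 0 1 0 0; 0 0 -1 0; 0 0 0 1]
T2·T1 = [1 0 0 -1; 0 1 0 -1; 0 0 -1 6; 0 0 0 1]
T3·…·T1 = [-3 0 0 3; 0 -2 0 2; 0 0 -3/2 9; 0 0 0 1]
T4·…·T1 = [24/17 0 -45/34 111/17; 0 -2 0 2; 45/17 0 12/17 -117/17; 0 0 0 1]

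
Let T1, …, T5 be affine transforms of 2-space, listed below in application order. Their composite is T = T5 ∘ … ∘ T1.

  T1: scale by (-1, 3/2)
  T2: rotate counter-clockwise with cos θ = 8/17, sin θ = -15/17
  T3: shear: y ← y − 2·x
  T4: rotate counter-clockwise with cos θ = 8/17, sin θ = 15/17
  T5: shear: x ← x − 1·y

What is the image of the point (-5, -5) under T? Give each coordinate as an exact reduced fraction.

T(p) = (555/578, -2015/578)

T1 scale by (-1, 3/2): (-5, -5) → (5, -15/2)
T2 rotate counter-clockwise with cos θ = 8/17, sin θ = -15/17: (5, -15/2) → (-145/34, -135/17)
T3 shear: y ← y − 2·x: (-145/34, -135/17) → (-145/34, 10/17)
T4 rotate counter-clockwise with cos θ = 8/17, sin θ = 15/17: (-145/34, 10/17) → (-730/289, -2015/578)
T5 shear: x ← x − 1·y: (-730/289, -2015/578) → (555/578, -2015/578)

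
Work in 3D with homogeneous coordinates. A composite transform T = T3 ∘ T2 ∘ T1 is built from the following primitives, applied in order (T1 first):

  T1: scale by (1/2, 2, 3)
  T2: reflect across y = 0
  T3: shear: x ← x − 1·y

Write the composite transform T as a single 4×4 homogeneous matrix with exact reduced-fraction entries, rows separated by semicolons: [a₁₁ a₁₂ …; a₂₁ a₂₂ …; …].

T1 = [1/2 0 0 0; 0 2 0 0; 0 0 3 0; 0 0 0 1]
T2·T1 = [1/2 0 0 0; 0 -2 0 0; 0 0 3 0; 0 0 0 1]
T3·…·T1 = [1/2 2 0 0; 0 -2 0 0; 0 0 3 0; 0 0 0 1]

T = [1/2 2 0 0; 0 -2 0 0; 0 0 3 0; 0 0 0 1]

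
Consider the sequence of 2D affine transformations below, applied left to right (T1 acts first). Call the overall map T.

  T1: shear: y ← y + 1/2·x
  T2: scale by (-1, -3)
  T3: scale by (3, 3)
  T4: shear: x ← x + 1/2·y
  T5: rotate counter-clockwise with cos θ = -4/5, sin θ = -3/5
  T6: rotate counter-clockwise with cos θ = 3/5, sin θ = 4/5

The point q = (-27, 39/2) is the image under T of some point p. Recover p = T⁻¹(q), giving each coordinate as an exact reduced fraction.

T1 = [1 0 0; 1/2 1 0; 0 0 1]
T2·T1 = [-1 0 0; -3/2 -3 0; 0 0 1]
T3·…·T1 = [-3 0 0; -9/2 -9 0; 0 0 1]
T4·…·T1 = [-21/4 -9/2 0; -9/2 -9 0; 0 0 1]
T5·…·T1 = [3/2 -9/5 0; 27/4 99/10 0; 0 0 1]
T6·…·T1 = [-9/2 -9 0; 21/4 9/2 0; 0 0 1]
det M = 27; M⁻¹ = [1/6 1/3 0; -7/36 -1/6 0; 0 0 1]
M⁻¹ · (-27, 39/2)ᵀ = (2, 2)ᵀ

p = (2, 2)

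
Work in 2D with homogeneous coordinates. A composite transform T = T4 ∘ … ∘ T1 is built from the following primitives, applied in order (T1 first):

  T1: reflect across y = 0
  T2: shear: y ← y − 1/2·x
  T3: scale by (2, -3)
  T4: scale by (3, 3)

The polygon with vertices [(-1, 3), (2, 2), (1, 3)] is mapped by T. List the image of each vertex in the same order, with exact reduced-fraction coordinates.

T1 reflect across y = 0: (-1, 3) → (-1, -3); (2, 2) → (2, -2); (1, 3) → (1, -3)
T2 shear: y ← y − 1/2·x: (-1, -3) → (-1, -5/2); (2, -2) → (2, -3); (1, -3) → (1, -7/2)
T3 scale by (2, -3): (-1, -5/2) → (-2, 15/2); (2, -3) → (4, 9); (1, -7/2) → (2, 21/2)
T4 scale by (3, 3): (-2, 15/2) → (-6, 45/2); (4, 9) → (12, 27); (2, 21/2) → (6, 63/2)

image vertices: (-6, 45/2), (12, 27), (6, 63/2)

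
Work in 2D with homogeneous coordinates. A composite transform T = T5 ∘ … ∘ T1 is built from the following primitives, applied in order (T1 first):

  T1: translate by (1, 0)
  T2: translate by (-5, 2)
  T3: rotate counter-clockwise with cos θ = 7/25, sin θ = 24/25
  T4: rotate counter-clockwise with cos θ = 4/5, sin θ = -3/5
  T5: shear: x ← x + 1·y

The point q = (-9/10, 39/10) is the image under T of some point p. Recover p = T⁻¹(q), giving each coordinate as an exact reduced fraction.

T1 = [1 0 1; 0 1 0; 0 0 1]
T2·T1 = [1 0 -4; 0 1 2; 0 0 1]
T3·…·T1 = [7/25 -24/25 -76/25; 24/25 7/25 -82/25; 0 0 1]
T4·…·T1 = [4/5 -3/5 -22/5; 3/5 4/5 -4/5; 0 0 1]
T5·…·T1 = [7/5 1/5 -26/5; 3/5 4/5 -4/5; 0 0 1]
det M = 1; M⁻¹ = [4/5 -1/5 4; -3/5 7/5 -2; 0 0 1]
M⁻¹ · (-9/10, 39/10)ᵀ = (5/2, 4)ᵀ

p = (5/2, 4)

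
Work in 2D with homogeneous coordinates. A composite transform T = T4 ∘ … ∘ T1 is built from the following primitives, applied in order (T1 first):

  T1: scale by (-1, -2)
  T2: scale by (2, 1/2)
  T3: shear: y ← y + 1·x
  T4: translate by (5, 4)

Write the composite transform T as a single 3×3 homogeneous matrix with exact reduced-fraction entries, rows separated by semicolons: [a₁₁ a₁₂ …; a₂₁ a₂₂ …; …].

T = [-2 0 5; -2 -1 4; 0 0 1]

T1 = [-1 0 0; 0 -2 0; 0 0 1]
T2·T1 = [-2 0 0; 0 -1 0; 0 0 1]
T3·…·T1 = [-2 0 0; -2 -1 0; 0 0 1]
T4·…·T1 = [-2 0 5; -2 -1 4; 0 0 1]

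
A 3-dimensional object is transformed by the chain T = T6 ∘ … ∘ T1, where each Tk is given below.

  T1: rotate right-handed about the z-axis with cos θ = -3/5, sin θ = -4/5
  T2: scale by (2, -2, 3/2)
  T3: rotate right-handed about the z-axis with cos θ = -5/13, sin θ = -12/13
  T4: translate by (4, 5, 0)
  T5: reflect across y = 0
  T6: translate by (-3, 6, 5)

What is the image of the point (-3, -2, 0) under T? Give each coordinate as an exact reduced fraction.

T(p) = (-29/5, -7/5, 5)

T1 rotate right-handed about the z-axis with cos θ = -3/5, sin θ = -4/5: (-3, -2, 0) → (1/5, 18/5, 0)
T2 scale by (2, -2, 3/2): (1/5, 18/5, 0) → (2/5, -36/5, 0)
T3 rotate right-handed about the z-axis with cos θ = -5/13, sin θ = -12/13: (2/5, -36/5, 0) → (-34/5, 12/5, 0)
T4 translate by (4, 5, 0): (-34/5, 12/5, 0) → (-14/5, 37/5, 0)
T5 reflect across y = 0: (-14/5, 37/5, 0) → (-14/5, -37/5, 0)
T6 translate by (-3, 6, 5): (-14/5, -37/5, 0) → (-29/5, -7/5, 5)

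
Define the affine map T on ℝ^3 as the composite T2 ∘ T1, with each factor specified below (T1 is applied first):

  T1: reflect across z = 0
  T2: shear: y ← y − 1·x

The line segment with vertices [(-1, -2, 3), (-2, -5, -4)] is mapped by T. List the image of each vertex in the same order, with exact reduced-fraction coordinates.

T1 reflect across z = 0: (-1, -2, 3) → (-1, -2, -3); (-2, -5, -4) → (-2, -5, 4)
T2 shear: y ← y − 1·x: (-1, -2, -3) → (-1, -1, -3); (-2, -5, 4) → (-2, -3, 4)

image vertices: (-1, -1, -3), (-2, -3, 4)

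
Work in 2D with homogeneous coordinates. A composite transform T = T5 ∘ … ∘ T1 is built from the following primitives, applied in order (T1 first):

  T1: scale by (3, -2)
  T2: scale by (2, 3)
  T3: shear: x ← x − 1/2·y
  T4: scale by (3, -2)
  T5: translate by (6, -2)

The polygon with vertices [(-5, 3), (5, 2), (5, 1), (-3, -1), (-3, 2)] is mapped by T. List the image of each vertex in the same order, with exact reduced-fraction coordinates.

T1 scale by (3, -2): (-5, 3) → (-15, -6); (5, 2) → (15, -4); (5, 1) → (15, -2); (-3, -1) → (-9, 2); (-3, 2) → (-9, -4)
T2 scale by (2, 3): (-15, -6) → (-30, -18); (15, -4) → (30, -12); (15, -2) → (30, -6); (-9, 2) → (-18, 6); (-9, -4) → (-18, -12)
T3 shear: x ← x − 1/2·y: (-30, -18) → (-21, -18); (30, -12) → (36, -12); (30, -6) → (33, -6); (-18, 6) → (-21, 6); (-18, -12) → (-12, -12)
T4 scale by (3, -2): (-21, -18) → (-63, 36); (36, -12) → (108, 24); (33, -6) → (99, 12); (-21, 6) → (-63, -12); (-12, -12) → (-36, 24)
T5 translate by (6, -2): (-63, 36) → (-57, 34); (108, 24) → (114, 22); (99, 12) → (105, 10); (-63, -12) → (-57, -14); (-36, 24) → (-30, 22)

image vertices: (-57, 34), (114, 22), (105, 10), (-57, -14), (-30, 22)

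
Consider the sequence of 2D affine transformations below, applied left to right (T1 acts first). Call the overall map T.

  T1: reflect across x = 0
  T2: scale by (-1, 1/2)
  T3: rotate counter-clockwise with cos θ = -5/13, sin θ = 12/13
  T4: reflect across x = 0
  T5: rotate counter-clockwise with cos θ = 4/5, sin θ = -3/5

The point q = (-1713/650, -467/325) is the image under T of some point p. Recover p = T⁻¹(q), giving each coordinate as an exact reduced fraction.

T1 = [-1 0 0; 0 1 0; 0 0 1]
T2·T1 = [1 0 0; 0 1/2 0; 0 0 1]
T3·…·T1 = [-5/13 -6/13 0; 12/13 -5/26 0; 0 0 1]
T4·…·T1 = [5/13 6/13 0; 12/13 -5/26 0; 0 0 1]
T5·…·T1 = [56/65 33/130 0; 33/65 -28/65 0; 0 0 1]
det M = -1/2; M⁻¹ = [56/65 33/65 0; 66/65 -112/65 0; 0 0 1]
M⁻¹ · (-1713/650, -467/325)ᵀ = (-3, -1/5)ᵀ

p = (-3, -1/5)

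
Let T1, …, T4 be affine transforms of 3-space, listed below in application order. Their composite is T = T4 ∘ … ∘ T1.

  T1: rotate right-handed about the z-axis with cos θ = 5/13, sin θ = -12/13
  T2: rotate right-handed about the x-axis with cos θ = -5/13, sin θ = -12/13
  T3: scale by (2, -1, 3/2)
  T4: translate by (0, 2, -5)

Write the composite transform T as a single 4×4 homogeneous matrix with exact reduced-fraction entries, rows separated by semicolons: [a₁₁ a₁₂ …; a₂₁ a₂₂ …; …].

T = [10/13 24/13 0 0; -60/169 25/169 -12/13 2; 216/169 -90/169 -15/26 -5; 0 0 0 1]

T1 = [5/13 12/13 0 0; -12/13 5/13 0 0; 0 0 1 0; 0 0 0 1]
T2·T1 = [5/13 12/13 0 0; 60/169 -25/169 12/13 0; 144/169 -60/169 -5/13 0; 0 0 0 1]
T3·…·T1 = [10/13 24/13 0 0; -60/169 25/169 -12/13 0; 216/169 -90/169 -15/26 0; 0 0 0 1]
T4·…·T1 = [10/13 24/13 0 0; -60/169 25/169 -12/13 2; 216/169 -90/169 -15/26 -5; 0 0 0 1]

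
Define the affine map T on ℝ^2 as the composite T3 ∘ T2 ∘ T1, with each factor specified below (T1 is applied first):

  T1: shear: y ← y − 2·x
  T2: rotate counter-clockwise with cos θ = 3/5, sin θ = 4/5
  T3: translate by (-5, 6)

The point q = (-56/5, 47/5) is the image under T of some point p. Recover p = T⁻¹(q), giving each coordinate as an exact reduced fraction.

T1 = [1 0 0; -2 1 0; 0 0 1]
T2·T1 = [11/5 -4/5 0; -2/5 3/5 0; 0 0 1]
T3·…·T1 = [11/5 -4/5 -5; -2/5 3/5 6; 0 0 1]
det M = 1; M⁻¹ = [3/5 4/5 -9/5; 2/5 11/5 -56/5; 0 0 1]
M⁻¹ · (-56/5, 47/5)ᵀ = (-1, 5)ᵀ

p = (-1, 5)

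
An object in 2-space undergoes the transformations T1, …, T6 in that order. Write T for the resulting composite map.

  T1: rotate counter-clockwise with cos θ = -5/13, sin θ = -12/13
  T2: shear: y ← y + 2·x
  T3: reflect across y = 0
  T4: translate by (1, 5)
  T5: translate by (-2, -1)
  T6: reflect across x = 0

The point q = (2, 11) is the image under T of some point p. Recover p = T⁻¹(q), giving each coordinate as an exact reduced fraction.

p = (5, 1)

T1 = [-5/13 12/13 0; -12/13 -5/13 0; 0 0 1]
T2·T1 = [-5/13 12/13 0; -22/13 19/13 0; 0 0 1]
T3·…·T1 = [-5/13 12/13 0; 22/13 -19/13 0; 0 0 1]
T4·…·T1 = [-5/13 12/13 1; 22/13 -19/13 5; 0 0 1]
T5·…·T1 = [-5/13 12/13 -1; 22/13 -19/13 4; 0 0 1]
T6·…·T1 = [5/13 -12/13 1; 22/13 -19/13 4; 0 0 1]
det M = 1; M⁻¹ = [-19/13 12/13 -29/13; -22/13 5/13 2/13; 0 0 1]
M⁻¹ · (2, 11)ᵀ = (5, 1)ᵀ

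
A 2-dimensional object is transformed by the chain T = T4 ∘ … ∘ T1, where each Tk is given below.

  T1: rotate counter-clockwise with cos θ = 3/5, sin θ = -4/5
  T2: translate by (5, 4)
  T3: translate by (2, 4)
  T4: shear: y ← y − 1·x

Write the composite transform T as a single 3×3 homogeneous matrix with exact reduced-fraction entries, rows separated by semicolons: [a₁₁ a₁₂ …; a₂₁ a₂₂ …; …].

T = [3/5 4/5 7; -7/5 -1/5 1; 0 0 1]

T1 = [3/5 4/5 0; -4/5 3/5 0; 0 0 1]
T2·T1 = [3/5 4/5 5; -4/5 3/5 4; 0 0 1]
T3·…·T1 = [3/5 4/5 7; -4/5 3/5 8; 0 0 1]
T4·…·T1 = [3/5 4/5 7; -7/5 -1/5 1; 0 0 1]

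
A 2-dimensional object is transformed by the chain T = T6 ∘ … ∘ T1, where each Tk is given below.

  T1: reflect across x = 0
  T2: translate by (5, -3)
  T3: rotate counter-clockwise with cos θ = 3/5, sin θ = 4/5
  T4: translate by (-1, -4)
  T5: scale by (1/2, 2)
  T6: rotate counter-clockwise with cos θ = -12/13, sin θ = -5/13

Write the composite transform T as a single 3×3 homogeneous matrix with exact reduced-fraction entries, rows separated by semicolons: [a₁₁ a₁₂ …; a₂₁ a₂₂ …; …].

T1 = [-1 0 0; 0 1 0; 0 0 1]
T2·T1 = [-1 0 5; 0 1 -3; 0 0 1]
T3·…·T1 = [-3/5 -4/5 27/5; -4/5 3/5 11/5; 0 0 1]
T4·…·T1 = [-3/5 -4/5 22/5; -4/5 3/5 -9/5; 0 0 1]
T5·…·T1 = [-3/10 -2/5 11/5; -8/5 6/5 -18/5; 0 0 1]
T6·…·T1 = [-22/65 54/65 -222/65; 207/130 -62/65 161/65; 0 0 1]

T = [-22/65 54/65 -222/65; 207/130 -62/65 161/65; 0 0 1]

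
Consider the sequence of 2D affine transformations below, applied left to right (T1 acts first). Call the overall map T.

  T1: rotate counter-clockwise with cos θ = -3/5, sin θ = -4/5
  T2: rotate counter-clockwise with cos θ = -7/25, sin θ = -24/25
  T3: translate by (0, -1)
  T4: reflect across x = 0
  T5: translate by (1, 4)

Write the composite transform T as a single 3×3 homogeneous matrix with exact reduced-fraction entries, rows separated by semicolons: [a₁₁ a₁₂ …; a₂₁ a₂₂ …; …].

T1 = [-3/5 4/5 0; -4/5 -3/5 0; 0 0 1]
T2·T1 = [-3/5 -4/5 0; 4/5 -3/5 0; 0 0 1]
T3·…·T1 = [-3/5 -4/5 0; 4/5 -3/5 -1; 0 0 1]
T4·…·T1 = [3/5 4/5 0; 4/5 -3/5 -1; 0 0 1]
T5·…·T1 = [3/5 4/5 1; 4/5 -3/5 3; 0 0 1]

T = [3/5 4/5 1; 4/5 -3/5 3; 0 0 1]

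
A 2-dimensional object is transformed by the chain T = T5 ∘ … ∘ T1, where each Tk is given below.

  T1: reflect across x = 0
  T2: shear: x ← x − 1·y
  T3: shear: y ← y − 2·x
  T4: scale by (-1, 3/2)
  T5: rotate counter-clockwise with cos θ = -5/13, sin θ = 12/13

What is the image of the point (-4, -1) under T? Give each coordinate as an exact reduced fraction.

T1 reflect across x = 0: (-4, -1) → (4, -1)
T2 shear: x ← x − 1·y: (4, -1) → (5, -1)
T3 shear: y ← y − 2·x: (5, -1) → (5, -11)
T4 scale by (-1, 3/2): (5, -11) → (-5, -33/2)
T5 rotate counter-clockwise with cos θ = -5/13, sin θ = 12/13: (-5, -33/2) → (223/13, 45/26)

T(p) = (223/13, 45/26)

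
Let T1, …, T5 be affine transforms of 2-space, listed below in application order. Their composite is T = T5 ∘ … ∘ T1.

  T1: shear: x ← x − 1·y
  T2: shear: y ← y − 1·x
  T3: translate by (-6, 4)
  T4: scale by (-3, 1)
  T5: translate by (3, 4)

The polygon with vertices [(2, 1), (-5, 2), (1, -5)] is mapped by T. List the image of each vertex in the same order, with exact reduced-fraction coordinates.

image vertices: (18, 8), (42, 17), (3, -3)

T1 shear: x ← x − 1·y: (2, 1) → (1, 1); (-5, 2) → (-7, 2); (1, -5) → (6, -5)
T2 shear: y ← y − 1·x: (1, 1) → (1, 0); (-7, 2) → (-7, 9); (6, -5) → (6, -11)
T3 translate by (-6, 4): (1, 0) → (-5, 4); (-7, 9) → (-13, 13); (6, -11) → (0, -7)
T4 scale by (-3, 1): (-5, 4) → (15, 4); (-13, 13) → (39, 13); (0, -7) → (0, -7)
T5 translate by (3, 4): (15, 4) → (18, 8); (39, 13) → (42, 17); (0, -7) → (3, -3)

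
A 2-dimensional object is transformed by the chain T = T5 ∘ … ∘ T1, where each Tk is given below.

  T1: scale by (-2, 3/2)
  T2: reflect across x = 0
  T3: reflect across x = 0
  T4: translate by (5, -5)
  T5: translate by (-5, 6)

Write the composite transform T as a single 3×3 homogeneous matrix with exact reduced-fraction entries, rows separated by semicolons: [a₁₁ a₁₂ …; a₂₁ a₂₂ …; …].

T1 = [-2 0 0; 0 3/2 0; 0 0 1]
T2·T1 = [2 0 0; 0 3/2 0; 0 0 1]
T3·…·T1 = [-2 0 0; 0 3/2 0; 0 0 1]
T4·…·T1 = [-2 0 5; 0 3/2 -5; 0 0 1]
T5·…·T1 = [-2 0 0; 0 3/2 1; 0 0 1]

T = [-2 0 0; 0 3/2 1; 0 0 1]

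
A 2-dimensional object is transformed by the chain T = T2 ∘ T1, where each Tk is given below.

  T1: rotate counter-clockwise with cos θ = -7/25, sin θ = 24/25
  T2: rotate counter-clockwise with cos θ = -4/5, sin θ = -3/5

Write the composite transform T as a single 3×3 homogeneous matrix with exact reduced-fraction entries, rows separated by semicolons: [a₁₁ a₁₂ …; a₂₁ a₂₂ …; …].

T1 = [-7/25 -24/25 0; 24/25 -7/25 0; 0 0 1]
T2·T1 = [4/5 3/5 0; -3/5 4/5 0; 0 0 1]

T = [4/5 3/5 0; -3/5 4/5 0; 0 0 1]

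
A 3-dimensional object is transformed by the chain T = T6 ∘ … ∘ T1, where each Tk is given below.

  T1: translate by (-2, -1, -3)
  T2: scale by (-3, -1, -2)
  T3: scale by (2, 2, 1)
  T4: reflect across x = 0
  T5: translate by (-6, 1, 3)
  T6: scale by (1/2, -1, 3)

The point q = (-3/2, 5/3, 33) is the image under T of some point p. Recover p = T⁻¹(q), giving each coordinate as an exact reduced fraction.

T1 = [1 0 0 -2; 0 1 0 -1; 0 0 1 -3; 0 0 0 1]
T2·T1 = [-3 0 0 6; 0 -1 0 1; 0 0 -2 6; 0 0 0 1]
T3·…·T1 = [-6 0 0 12; 0 -2 0 2; 0 0 -2 6; 0 0 0 1]
T4·…·T1 = [6 0 0 -12; 0 -2 0 2; 0 0 -2 6; 0 0 0 1]
T5·…·T1 = [6 0 0 -18; 0 -2 0 3; 0 0 -2 9; 0 0 0 1]
T6·…·T1 = [3 0 0 -9; 0 2 0 -3; 0 0 -6 27; 0 0 0 1]
det M = -36; M⁻¹ = [1/3 0 0 3; 0 1/2 0 3/2; 0 0 -1/6 9/2; 0 0 0 1]
M⁻¹ · (-3/2, 5/3, 33)ᵀ = (5/2, 7/3, -1)ᵀ

p = (5/2, 7/3, -1)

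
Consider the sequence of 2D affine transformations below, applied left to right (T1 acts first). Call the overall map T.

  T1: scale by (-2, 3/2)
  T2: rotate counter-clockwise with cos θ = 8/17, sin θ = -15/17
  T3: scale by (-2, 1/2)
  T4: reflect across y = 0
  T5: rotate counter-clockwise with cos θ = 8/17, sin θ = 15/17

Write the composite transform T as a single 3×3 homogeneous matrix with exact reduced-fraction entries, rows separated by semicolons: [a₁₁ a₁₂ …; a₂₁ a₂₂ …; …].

T = [481/289 -270/289 0; 360/289 -723/289 0; 0 0 1]

T1 = [-2 0 0; 0 3/2 0; 0 0 1]
T2·T1 = [-16/17 45/34 0; 30/17 12/17 0; 0 0 1]
T3·…·T1 = [32/17 -45/17 0; 15/17 6/17 0; 0 0 1]
T4·…·T1 = [32/17 -45/17 0; -15/17 -6/17 0; 0 0 1]
T5·…·T1 = [481/289 -270/289 0; 360/289 -723/289 0; 0 0 1]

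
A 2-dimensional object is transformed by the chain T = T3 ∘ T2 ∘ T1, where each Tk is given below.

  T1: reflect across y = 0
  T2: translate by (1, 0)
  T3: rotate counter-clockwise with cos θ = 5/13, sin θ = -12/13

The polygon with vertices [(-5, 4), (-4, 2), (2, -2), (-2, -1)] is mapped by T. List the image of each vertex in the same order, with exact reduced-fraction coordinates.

T1 reflect across y = 0: (-5, 4) → (-5, -4); (-4, 2) → (-4, -2); (2, -2) → (2, 2); (-2, -1) → (-2, 1)
T2 translate by (1, 0): (-5, -4) → (-4, -4); (-4, -2) → (-3, -2); (2, 2) → (3, 2); (-2, 1) → (-1, 1)
T3 rotate counter-clockwise with cos θ = 5/13, sin θ = -12/13: (-4, -4) → (-68/13, 28/13); (-3, -2) → (-3, 2); (3, 2) → (3, -2); (-1, 1) → (7/13, 17/13)

image vertices: (-68/13, 28/13), (-3, 2), (3, -2), (7/13, 17/13)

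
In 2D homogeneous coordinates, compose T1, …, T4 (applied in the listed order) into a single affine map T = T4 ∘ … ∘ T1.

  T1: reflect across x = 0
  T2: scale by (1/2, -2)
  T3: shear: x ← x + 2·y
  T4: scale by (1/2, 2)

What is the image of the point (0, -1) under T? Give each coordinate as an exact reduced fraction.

T1 reflect across x = 0: (0, -1) → (0, -1)
T2 scale by (1/2, -2): (0, -1) → (0, 2)
T3 shear: x ← x + 2·y: (0, 2) → (4, 2)
T4 scale by (1/2, 2): (4, 2) → (2, 4)

T(p) = (2, 4)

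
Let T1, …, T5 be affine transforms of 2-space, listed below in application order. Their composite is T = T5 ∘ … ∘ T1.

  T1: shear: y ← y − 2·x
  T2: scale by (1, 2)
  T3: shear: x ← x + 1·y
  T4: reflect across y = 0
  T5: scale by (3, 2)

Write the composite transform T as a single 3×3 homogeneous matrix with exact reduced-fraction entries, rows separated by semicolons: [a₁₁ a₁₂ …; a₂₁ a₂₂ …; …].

T = [-9 6 0; 8 -4 0; 0 0 1]

T1 = [1 0 0; -2 1 0; 0 0 1]
T2·T1 = [1 0 0; -4 2 0; 0 0 1]
T3·…·T1 = [-3 2 0; -4 2 0; 0 0 1]
T4·…·T1 = [-3 2 0; 4 -2 0; 0 0 1]
T5·…·T1 = [-9 6 0; 8 -4 0; 0 0 1]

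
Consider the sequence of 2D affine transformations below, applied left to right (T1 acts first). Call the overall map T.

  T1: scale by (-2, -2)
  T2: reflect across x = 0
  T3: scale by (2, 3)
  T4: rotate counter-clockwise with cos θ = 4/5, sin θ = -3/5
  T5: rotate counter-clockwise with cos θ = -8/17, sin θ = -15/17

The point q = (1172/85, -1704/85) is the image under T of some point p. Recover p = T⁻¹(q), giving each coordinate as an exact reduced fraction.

T1 = [-2 0 0; 0 -2 0; 0 0 1]
T2·T1 = [2 0 0; 0 -2 0; 0 0 1]
T3·…·T1 = [4 0 0; 0 -6 0; 0 0 1]
T4·…·T1 = [16/5 -18/5 0; -12/5 -24/5 0; 0 0 1]
T5·…·T1 = [-308/85 -216/85 0; -144/85 462/85 0; 0 0 1]
det M = -24; M⁻¹ = [-77/340 -9/85 0; -6/85 77/510 0; 0 0 1]
M⁻¹ · (1172/85, -1704/85)ᵀ = (-1, -4)ᵀ

p = (-1, -4)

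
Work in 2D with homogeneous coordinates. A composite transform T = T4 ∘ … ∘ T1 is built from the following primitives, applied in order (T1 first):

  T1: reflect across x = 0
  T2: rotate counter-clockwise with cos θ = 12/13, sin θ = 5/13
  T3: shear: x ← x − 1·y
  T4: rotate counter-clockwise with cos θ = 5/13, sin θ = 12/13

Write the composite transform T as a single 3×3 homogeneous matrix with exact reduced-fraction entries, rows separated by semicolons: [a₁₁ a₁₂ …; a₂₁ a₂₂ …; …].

T = [25/169 -229/169 0; -109/169 -144/169 0; 0 0 1]

T1 = [-1 0 0; 0 1 0; 0 0 1]
T2·T1 = [-12/13 -5/13 0; -5/13 12/13 0; 0 0 1]
T3·…·T1 = [-7/13 -17/13 0; -5/13 12/13 0; 0 0 1]
T4·…·T1 = [25/169 -229/169 0; -109/169 -144/169 0; 0 0 1]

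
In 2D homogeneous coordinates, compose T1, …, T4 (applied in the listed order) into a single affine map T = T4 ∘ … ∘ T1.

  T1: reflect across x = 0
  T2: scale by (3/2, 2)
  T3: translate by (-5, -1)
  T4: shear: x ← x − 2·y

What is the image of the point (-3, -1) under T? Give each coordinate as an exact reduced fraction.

T(p) = (11/2, -3)

T1 reflect across x = 0: (-3, -1) → (3, -1)
T2 scale by (3/2, 2): (3, -1) → (9/2, -2)
T3 translate by (-5, -1): (9/2, -2) → (-1/2, -3)
T4 shear: x ← x − 2·y: (-1/2, -3) → (11/2, -3)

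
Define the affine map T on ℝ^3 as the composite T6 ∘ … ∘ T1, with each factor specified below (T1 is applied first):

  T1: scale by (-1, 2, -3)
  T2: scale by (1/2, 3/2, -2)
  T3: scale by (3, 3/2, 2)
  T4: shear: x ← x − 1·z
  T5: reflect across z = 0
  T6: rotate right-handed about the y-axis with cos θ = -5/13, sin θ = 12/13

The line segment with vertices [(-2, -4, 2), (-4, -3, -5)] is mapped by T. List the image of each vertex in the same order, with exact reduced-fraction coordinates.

image vertices: (-183/13, -18, 372/13), (30, -27/2, -84)

T1 scale by (-1, 2, -3): (-2, -4, 2) → (2, -8, -6); (-4, -3, -5) → (4, -6, 15)
T2 scale by (1/2, 3/2, -2): (2, -8, -6) → (1, -12, 12); (4, -6, 15) → (2, -9, -30)
T3 scale by (3, 3/2, 2): (1, -12, 12) → (3, -18, 24); (2, -9, -30) → (6, -27/2, -60)
T4 shear: x ← x − 1·z: (3, -18, 24) → (-21, -18, 24); (6, -27/2, -60) → (66, -27/2, -60)
T5 reflect across z = 0: (-21, -18, 24) → (-21, -18, -24); (66, -27/2, -60) → (66, -27/2, 60)
T6 rotate right-handed about the y-axis with cos θ = -5/13, sin θ = 12/13: (-21, -18, -24) → (-183/13, -18, 372/13); (66, -27/2, 60) → (30, -27/2, -84)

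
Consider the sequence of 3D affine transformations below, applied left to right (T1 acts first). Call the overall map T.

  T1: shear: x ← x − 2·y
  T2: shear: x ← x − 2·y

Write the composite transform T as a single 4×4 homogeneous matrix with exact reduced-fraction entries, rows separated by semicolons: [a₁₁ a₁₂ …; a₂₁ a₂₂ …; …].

T1 = [1 -2 0 0; 0 1 0 0; 0 0 1 0; 0 0 0 1]
T2·T1 = [1 -4 0 0; 0 1 0 0; 0 0 1 0; 0 0 0 1]

T = [1 -4 0 0; 0 1 0 0; 0 0 1 0; 0 0 0 1]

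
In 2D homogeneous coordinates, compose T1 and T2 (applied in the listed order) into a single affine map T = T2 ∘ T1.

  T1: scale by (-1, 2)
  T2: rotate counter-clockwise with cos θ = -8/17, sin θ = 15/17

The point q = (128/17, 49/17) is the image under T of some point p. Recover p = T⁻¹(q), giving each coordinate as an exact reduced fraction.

p = (1, -4)

T1 = [-1 0 0; 0 2 0; 0 0 1]
T2·T1 = [8/17 -30/17 0; -15/17 -16/17 0; 0 0 1]
det M = -2; M⁻¹ = [8/17 -15/17 0; -15/34 -4/17 0; 0 0 1]
M⁻¹ · (128/17, 49/17)ᵀ = (1, -4)ᵀ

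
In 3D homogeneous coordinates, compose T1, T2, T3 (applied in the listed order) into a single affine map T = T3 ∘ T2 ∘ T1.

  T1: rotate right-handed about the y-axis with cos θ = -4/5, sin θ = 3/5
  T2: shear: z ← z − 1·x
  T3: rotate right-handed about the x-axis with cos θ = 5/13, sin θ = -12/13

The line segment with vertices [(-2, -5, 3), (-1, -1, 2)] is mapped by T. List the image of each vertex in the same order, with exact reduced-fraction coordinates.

image vertices: (17/5, -401/65, 37/13), (2, -41/13, -3/13)

T1 rotate right-handed about the y-axis with cos θ = -4/5, sin θ = 3/5: (-2, -5, 3) → (17/5, -5, -6/5); (-1, -1, 2) → (2, -1, -1)
T2 shear: z ← z − 1·x: (17/5, -5, -6/5) → (17/5, -5, -23/5); (2, -1, -1) → (2, -1, -3)
T3 rotate right-handed about the x-axis with cos θ = 5/13, sin θ = -12/13: (17/5, -5, -23/5) → (17/5, -401/65, 37/13); (2, -1, -3) → (2, -41/13, -3/13)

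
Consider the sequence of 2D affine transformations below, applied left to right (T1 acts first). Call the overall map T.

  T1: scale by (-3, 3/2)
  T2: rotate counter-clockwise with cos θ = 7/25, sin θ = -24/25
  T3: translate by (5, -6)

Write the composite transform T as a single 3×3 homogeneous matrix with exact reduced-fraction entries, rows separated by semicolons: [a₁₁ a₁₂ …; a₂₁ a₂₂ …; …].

T1 = [-3 0 0; 0 3/2 0; 0 0 1]
T2·T1 = [-21/25 36/25 0; 72/25 21/50 0; 0 0 1]
T3·…·T1 = [-21/25 36/25 5; 72/25 21/50 -6; 0 0 1]

T = [-21/25 36/25 5; 72/25 21/50 -6; 0 0 1]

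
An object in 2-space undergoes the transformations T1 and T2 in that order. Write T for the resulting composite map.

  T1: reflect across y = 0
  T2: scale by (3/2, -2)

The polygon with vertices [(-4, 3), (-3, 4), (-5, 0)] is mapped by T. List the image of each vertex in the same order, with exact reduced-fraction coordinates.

image vertices: (-6, 6), (-9/2, 8), (-15/2, 0)

T1 reflect across y = 0: (-4, 3) → (-4, -3); (-3, 4) → (-3, -4); (-5, 0) → (-5, 0)
T2 scale by (3/2, -2): (-4, -3) → (-6, 6); (-3, -4) → (-9/2, 8); (-5, 0) → (-15/2, 0)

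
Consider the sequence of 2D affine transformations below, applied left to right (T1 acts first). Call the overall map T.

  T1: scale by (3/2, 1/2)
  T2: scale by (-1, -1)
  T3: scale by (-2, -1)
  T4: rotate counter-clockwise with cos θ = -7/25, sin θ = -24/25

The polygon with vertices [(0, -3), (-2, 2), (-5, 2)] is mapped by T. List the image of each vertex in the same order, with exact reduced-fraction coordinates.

image vertices: (-36/25, 21/50), (66/25, 137/25), (129/25, 353/25)

T1 scale by (3/2, 1/2): (0, -3) → (0, -3/2); (-2, 2) → (-3, 1); (-5, 2) → (-15/2, 1)
T2 scale by (-1, -1): (0, -3/2) → (0, 3/2); (-3, 1) → (3, -1); (-15/2, 1) → (15/2, -1)
T3 scale by (-2, -1): (0, 3/2) → (0, -3/2); (3, -1) → (-6, 1); (15/2, -1) → (-15, 1)
T4 rotate counter-clockwise with cos θ = -7/25, sin θ = -24/25: (0, -3/2) → (-36/25, 21/50); (-6, 1) → (66/25, 137/25); (-15, 1) → (129/25, 353/25)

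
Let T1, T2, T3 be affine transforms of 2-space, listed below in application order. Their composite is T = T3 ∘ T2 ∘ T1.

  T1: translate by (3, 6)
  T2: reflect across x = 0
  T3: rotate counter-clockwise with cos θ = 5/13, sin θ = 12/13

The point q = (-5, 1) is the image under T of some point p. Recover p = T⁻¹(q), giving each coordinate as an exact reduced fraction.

p = (-2, -1)

T1 = [1 0 3; 0 1 6; 0 0 1]
T2·T1 = [-1 0 -3; 0 1 6; 0 0 1]
T3·…·T1 = [-5/13 -12/13 -87/13; -12/13 5/13 -6/13; 0 0 1]
det M = -1; M⁻¹ = [-5/13 -12/13 -3; -12/13 5/13 -6; 0 0 1]
M⁻¹ · (-5, 1)ᵀ = (-2, -1)ᵀ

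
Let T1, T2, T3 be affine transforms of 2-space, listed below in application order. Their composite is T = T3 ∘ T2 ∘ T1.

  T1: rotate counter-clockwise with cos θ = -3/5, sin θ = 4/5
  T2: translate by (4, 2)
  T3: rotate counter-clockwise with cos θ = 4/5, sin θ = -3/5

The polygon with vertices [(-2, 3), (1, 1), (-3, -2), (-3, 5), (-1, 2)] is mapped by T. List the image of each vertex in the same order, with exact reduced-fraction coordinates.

T1 rotate counter-clockwise with cos θ = -3/5, sin θ = 4/5: (-2, 3) → (-6/5, -17/5); (1, 1) → (-7/5, 1/5); (-3, -2) → (17/5, -6/5); (-3, 5) → (-11/5, -27/5); (-1, 2) → (-1, -2)
T2 translate by (4, 2): (-6/5, -17/5) → (14/5, -7/5); (-7/5, 1/5) → (13/5, 11/5); (17/5, -6/5) → (37/5, 4/5); (-11/5, -27/5) → (9/5, -17/5); (-1, -2) → (3, 0)
T3 rotate counter-clockwise with cos θ = 4/5, sin θ = -3/5: (14/5, -7/5) → (7/5, -14/5); (13/5, 11/5) → (17/5, 1/5); (37/5, 4/5) → (32/5, -19/5); (9/5, -17/5) → (-3/5, -19/5); (3, 0) → (12/5, -9/5)

image vertices: (7/5, -14/5), (17/5, 1/5), (32/5, -19/5), (-3/5, -19/5), (12/5, -9/5)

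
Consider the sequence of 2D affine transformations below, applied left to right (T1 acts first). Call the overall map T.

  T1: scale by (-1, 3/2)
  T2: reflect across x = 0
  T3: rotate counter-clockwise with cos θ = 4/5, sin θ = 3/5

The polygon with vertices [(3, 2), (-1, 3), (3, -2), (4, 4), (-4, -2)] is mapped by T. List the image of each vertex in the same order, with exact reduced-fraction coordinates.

T1 scale by (-1, 3/2): (3, 2) → (-3, 3); (-1, 3) → (1, 9/2); (3, -2) → (-3, -3); (4, 4) → (-4, 6); (-4, -2) → (4, -3)
T2 reflect across x = 0: (-3, 3) → (3, 3); (1, 9/2) → (-1, 9/2); (-3, -3) → (3, -3); (-4, 6) → (4, 6); (4, -3) → (-4, -3)
T3 rotate counter-clockwise with cos θ = 4/5, sin θ = 3/5: (3, 3) → (3/5, 21/5); (-1, 9/2) → (-7/2, 3); (3, -3) → (21/5, -3/5); (4, 6) → (-2/5, 36/5); (-4, -3) → (-7/5, -24/5)

image vertices: (3/5, 21/5), (-7/2, 3), (21/5, -3/5), (-2/5, 36/5), (-7/5, -24/5)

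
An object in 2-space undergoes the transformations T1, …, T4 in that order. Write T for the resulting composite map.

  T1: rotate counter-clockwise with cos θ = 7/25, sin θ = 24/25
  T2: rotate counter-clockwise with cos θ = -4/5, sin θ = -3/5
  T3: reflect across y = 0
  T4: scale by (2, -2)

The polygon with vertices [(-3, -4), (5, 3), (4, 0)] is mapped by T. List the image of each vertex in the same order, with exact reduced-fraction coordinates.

image vertices: (-48/5, 14/5), (1142/125, -906/125), (352/125, -936/125)

T1 rotate counter-clockwise with cos θ = 7/25, sin θ = 24/25: (-3, -4) → (3, -4); (5, 3) → (-37/25, 141/25); (4, 0) → (28/25, 96/25)
T2 rotate counter-clockwise with cos θ = -4/5, sin θ = -3/5: (3, -4) → (-24/5, 7/5); (-37/25, 141/25) → (571/125, -453/125); (28/25, 96/25) → (176/125, -468/125)
T3 reflect across y = 0: (-24/5, 7/5) → (-24/5, -7/5); (571/125, -453/125) → (571/125, 453/125); (176/125, -468/125) → (176/125, 468/125)
T4 scale by (2, -2): (-24/5, -7/5) → (-48/5, 14/5); (571/125, 453/125) → (1142/125, -906/125); (176/125, 468/125) → (352/125, -936/125)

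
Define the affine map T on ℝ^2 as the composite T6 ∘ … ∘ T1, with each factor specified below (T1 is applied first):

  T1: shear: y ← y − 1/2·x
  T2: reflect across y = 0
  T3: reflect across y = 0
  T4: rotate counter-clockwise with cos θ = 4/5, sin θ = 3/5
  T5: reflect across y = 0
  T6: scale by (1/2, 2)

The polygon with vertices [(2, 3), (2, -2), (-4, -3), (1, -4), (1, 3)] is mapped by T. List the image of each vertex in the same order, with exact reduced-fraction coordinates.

image vertices: (1/5, -28/5), (17/10, 12/5), (-13/10, 32/5), (7/4, 6), (-7/20, -26/5)

T1 shear: y ← y − 1/2·x: (2, 3) → (2, 2); (2, -2) → (2, -3); (-4, -3) → (-4, -1); (1, -4) → (1, -9/2); (1, 3) → (1, 5/2)
T2 reflect across y = 0: (2, 2) → (2, -2); (2, -3) → (2, 3); (-4, -1) → (-4, 1); (1, -9/2) → (1, 9/2); (1, 5/2) → (1, -5/2)
T3 reflect across y = 0: (2, -2) → (2, 2); (2, 3) → (2, -3); (-4, 1) → (-4, -1); (1, 9/2) → (1, -9/2); (1, -5/2) → (1, 5/2)
T4 rotate counter-clockwise with cos θ = 4/5, sin θ = 3/5: (2, 2) → (2/5, 14/5); (2, -3) → (17/5, -6/5); (-4, -1) → (-13/5, -16/5); (1, -9/2) → (7/2, -3); (1, 5/2) → (-7/10, 13/5)
T5 reflect across y = 0: (2/5, 14/5) → (2/5, -14/5); (17/5, -6/5) → (17/5, 6/5); (-13/5, -16/5) → (-13/5, 16/5); (7/2, -3) → (7/2, 3); (-7/10, 13/5) → (-7/10, -13/5)
T6 scale by (1/2, 2): (2/5, -14/5) → (1/5, -28/5); (17/5, 6/5) → (17/10, 12/5); (-13/5, 16/5) → (-13/10, 32/5); (7/2, 3) → (7/4, 6); (-7/10, -13/5) → (-7/20, -26/5)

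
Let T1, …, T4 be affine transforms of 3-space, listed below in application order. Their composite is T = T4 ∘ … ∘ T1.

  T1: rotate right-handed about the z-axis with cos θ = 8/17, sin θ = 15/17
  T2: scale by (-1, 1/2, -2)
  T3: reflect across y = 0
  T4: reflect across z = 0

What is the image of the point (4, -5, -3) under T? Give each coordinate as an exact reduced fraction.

T1 rotate right-handed about the z-axis with cos θ = 8/17, sin θ = 15/17: (4, -5, -3) → (107/17, 20/17, -3)
T2 scale by (-1, 1/2, -2): (107/17, 20/17, -3) → (-107/17, 10/17, 6)
T3 reflect across y = 0: (-107/17, 10/17, 6) → (-107/17, -10/17, 6)
T4 reflect across z = 0: (-107/17, -10/17, 6) → (-107/17, -10/17, -6)

T(p) = (-107/17, -10/17, -6)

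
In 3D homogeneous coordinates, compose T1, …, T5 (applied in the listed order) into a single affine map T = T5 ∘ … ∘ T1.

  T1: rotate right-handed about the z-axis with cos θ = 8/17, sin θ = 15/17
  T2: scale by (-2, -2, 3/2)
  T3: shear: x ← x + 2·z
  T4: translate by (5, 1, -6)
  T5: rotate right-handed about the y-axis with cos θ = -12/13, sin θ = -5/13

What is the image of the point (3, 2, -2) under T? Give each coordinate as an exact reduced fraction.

T(p) = (825/221, -105/17, 1811/221)

T1 rotate right-handed about the z-axis with cos θ = 8/17, sin θ = 15/17: (3, 2, -2) → (-6/17, 61/17, -2)
T2 scale by (-2, -2, 3/2): (-6/17, 61/17, -2) → (12/17, -122/17, -3)
T3 shear: x ← x + 2·z: (12/17, -122/17, -3) → (-90/17, -122/17, -3)
T4 translate by (5, 1, -6): (-90/17, -122/17, -3) → (-5/17, -105/17, -9)
T5 rotate right-handed about the y-axis with cos θ = -12/13, sin θ = -5/13: (-5/17, -105/17, -9) → (825/221, -105/17, 1811/221)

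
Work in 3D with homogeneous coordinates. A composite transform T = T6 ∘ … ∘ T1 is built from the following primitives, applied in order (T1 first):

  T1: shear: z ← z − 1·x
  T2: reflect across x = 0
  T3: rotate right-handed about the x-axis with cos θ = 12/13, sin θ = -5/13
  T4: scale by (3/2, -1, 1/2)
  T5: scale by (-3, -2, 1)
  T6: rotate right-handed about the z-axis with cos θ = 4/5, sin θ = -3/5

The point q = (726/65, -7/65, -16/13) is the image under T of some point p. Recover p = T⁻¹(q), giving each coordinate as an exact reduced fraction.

T1 = [1 0 0 0; 0 1 0 0; -1 0 1 0; 0 0 0 1]
T2·T1 = [-1 0 0 0; 0 1 0 0; -1 0 1 0; 0 0 0 1]
T3·…·T1 = [-1 0 0 0; -5/13 12/13 5/13 0; -12/13 -5/13 12/13 0; 0 0 0 1]
T4·…·T1 = [-3/2 0 0 0; 5/13 -12/13 -5/13 0; -6/13 -5/26 6/13 0; 0 0 0 1]
T5·…·T1 = [9/2 0 0 0; -10/13 24/13 10/13 0; -6/13 -5/26 6/13 0; 0 0 0 1]
T6·…·T1 = [204/65 72/65 6/13 0; -431/130 96/65 8/13 0; -6/13 -5/26 6/13 0; 0 0 0 1]
det M = 9/2; M⁻¹ = [8/45 -2/15 0 0; 18/65 24/65 -10/13 0; 343/1170 4/195 24/13 0; 0 0 0 1]
M⁻¹ · (726/65, -7/65, -16/13)ᵀ = (2, 4, 1)ᵀ

p = (2, 4, 1)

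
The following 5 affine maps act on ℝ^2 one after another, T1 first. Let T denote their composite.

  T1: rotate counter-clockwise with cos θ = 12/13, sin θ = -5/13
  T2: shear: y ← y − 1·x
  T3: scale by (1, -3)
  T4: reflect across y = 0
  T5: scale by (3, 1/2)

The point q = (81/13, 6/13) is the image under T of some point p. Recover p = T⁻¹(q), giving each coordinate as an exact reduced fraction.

T1 = [12/13 5/13 0; -5/13 12/13 0; 0 0 1]
T2·T1 = [12/13 5/13 0; -17/13 7/13 0; 0 0 1]
T3·…·T1 = [12/13 5/13 0; 51/13 -21/13 0; 0 0 1]
T4·…·T1 = [12/13 5/13 0; -51/13 21/13 0; 0 0 1]
T5·…·T1 = [36/13 15/13 0; -51/26 21/26 0; 0 0 1]
det M = 9/2; M⁻¹ = [7/39 -10/39 0; 17/39 8/13 0; 0 0 1]
M⁻¹ · (81/13, 6/13)ᵀ = (1, 3)ᵀ

p = (1, 3)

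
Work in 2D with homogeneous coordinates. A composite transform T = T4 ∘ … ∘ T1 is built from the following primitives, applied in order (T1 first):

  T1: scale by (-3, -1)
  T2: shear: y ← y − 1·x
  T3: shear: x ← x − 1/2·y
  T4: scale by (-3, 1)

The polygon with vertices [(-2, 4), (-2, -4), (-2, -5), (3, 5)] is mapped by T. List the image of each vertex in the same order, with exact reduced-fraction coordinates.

T1 scale by (-3, -1): (-2, 4) → (6, -4); (-2, -4) → (6, 4); (-2, -5) → (6, 5); (3, 5) → (-9, -5)
T2 shear: y ← y − 1·x: (6, -4) → (6, -10); (6, 4) → (6, -2); (6, 5) → (6, -1); (-9, -5) → (-9, 4)
T3 shear: x ← x − 1/2·y: (6, -10) → (11, -10); (6, -2) → (7, -2); (6, -1) → (13/2, -1); (-9, 4) → (-11, 4)
T4 scale by (-3, 1): (11, -10) → (-33, -10); (7, -2) → (-21, -2); (13/2, -1) → (-39/2, -1); (-11, 4) → (33, 4)

image vertices: (-33, -10), (-21, -2), (-39/2, -1), (33, 4)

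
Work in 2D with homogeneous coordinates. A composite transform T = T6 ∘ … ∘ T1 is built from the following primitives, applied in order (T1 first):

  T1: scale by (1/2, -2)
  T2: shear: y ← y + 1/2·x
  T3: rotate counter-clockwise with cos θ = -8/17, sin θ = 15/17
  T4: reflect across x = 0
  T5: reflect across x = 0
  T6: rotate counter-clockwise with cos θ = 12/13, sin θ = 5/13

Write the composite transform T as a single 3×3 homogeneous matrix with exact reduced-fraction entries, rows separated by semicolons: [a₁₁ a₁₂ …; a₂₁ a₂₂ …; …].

T1 = [1/2 0 0; 0 -2 0; 0 0 1]
T2·T1 = [1/2 0 0; 1/4 -2 0; 0 0 1]
T3·…·T1 = [-31/68 30/17 0; 11/34 16/17 0; 0 0 1]
T4·…·T1 = [31/68 -30/17 0; 11/34 16/17 0; 0 0 1]
T5·…·T1 = [-31/68 30/17 0; 11/34 16/17 0; 0 0 1]
T6·…·T1 = [-241/442 280/221 0; 109/884 342/221 0; 0 0 1]

T = [-241/442 280/221 0; 109/884 342/221 0; 0 0 1]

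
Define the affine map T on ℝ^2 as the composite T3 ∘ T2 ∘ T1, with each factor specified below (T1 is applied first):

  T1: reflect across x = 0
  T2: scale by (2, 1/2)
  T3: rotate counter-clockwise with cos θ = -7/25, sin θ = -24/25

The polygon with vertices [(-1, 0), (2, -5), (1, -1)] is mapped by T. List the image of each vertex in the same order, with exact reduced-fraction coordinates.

T1 reflect across x = 0: (-1, 0) → (1, 0); (2, -5) → (-2, -5); (1, -1) → (-1, -1)
T2 scale by (2, 1/2): (1, 0) → (2, 0); (-2, -5) → (-4, -5/2); (-1, -1) → (-2, -1/2)
T3 rotate counter-clockwise with cos θ = -7/25, sin θ = -24/25: (2, 0) → (-14/25, -48/25); (-4, -5/2) → (-32/25, 227/50); (-2, -1/2) → (2/25, 103/50)

image vertices: (-14/25, -48/25), (-32/25, 227/50), (2/25, 103/50)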